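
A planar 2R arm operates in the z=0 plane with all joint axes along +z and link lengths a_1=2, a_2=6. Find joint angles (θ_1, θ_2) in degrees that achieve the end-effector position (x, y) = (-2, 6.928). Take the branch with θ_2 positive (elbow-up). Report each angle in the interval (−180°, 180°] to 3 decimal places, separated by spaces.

59.994 60.008

cos θ_2 = (51.9972−2²−6²)/(2·2·6) = 0.4999; θ_2 = 60.0078° (elbow-up)
β = atan2(6.9280,-2.0000) = 106.1026°; ψ = atan2(5.1966,4.9993) = 46.1084°
θ_1 = β − ψ = 59.9942°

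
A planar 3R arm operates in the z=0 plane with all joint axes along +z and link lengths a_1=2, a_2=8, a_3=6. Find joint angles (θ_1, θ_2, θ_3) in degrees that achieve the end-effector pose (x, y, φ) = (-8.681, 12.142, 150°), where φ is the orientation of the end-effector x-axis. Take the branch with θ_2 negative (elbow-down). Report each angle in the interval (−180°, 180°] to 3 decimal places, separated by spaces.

134.978 -29.973 44.995

wrist centre = target − a_3·(cos φ, sin φ) = (-3.4848, 9.1420)
cos θ_2 = (95.7203−2²−8²)/(2·2·8) = 0.8663; θ_2 = -29.9731° (elbow-down)
β = atan2(9.1420,-3.4848) = 110.8664°; ψ = atan2(-3.9967,8.9301) = -24.1114°
θ_1 = β − ψ = 134.9778°
θ_3 = φ − θ_1 − θ_2 = 44.9953° (wrapped to (-180°,180°])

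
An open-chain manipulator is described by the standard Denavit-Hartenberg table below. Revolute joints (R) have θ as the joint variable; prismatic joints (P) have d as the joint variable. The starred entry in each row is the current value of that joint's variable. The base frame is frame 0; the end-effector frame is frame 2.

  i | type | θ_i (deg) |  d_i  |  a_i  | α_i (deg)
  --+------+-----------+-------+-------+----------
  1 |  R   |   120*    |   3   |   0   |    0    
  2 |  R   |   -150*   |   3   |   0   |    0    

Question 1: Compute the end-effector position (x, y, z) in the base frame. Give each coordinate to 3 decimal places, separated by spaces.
after link 1: o_1 = (0.0000, 0.0000, 3.0000)
after link 2: o_2 = (0.0000, 0.0000, 6.0000)

0.000 0.000 6.000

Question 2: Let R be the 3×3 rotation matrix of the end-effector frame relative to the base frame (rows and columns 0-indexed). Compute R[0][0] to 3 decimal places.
End-effector x-axis (col 0 of R) = (0.8660,-0.5000,0.0000)
R[0][0] = 0.8660

0.866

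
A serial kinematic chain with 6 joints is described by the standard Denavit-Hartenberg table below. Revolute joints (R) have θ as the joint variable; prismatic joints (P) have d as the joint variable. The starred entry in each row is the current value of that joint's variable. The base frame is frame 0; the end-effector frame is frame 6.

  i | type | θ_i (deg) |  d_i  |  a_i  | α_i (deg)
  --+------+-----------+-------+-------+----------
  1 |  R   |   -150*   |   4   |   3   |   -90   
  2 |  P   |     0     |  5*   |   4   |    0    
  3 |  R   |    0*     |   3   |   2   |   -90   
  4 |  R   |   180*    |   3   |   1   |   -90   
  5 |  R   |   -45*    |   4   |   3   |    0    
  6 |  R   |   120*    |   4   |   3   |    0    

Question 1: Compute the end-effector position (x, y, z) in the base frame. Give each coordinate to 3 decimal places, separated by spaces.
after link 1: o_1 = (-2.5981, -1.5000, 4.0000)
after link 2: o_2 = (-3.5622, -7.8301, 4.0000)
after link 3: o_3 = (-3.7942, -11.4282, 4.0000)
after link 4: o_4 = (-2.9282, -10.9282, 1.0000)
after link 5: o_5 = (0.9089, -13.3316, -1.1213)
after link 6: o_6 = (3.5813, -16.4075, 1.7765)

3.581 -16.408 1.776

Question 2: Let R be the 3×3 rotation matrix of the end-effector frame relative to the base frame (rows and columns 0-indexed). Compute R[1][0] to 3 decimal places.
End-effector x-axis (col 0 of R) = (0.2241,0.1294,0.9659)
R[1][0] = 0.1294

0.129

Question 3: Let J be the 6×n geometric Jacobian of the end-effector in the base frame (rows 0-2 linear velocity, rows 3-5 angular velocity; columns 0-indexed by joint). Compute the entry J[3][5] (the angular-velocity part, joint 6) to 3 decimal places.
axis z_5 = (0.5000,-0.8660,0.0000); lever o_n−o_5 = (2.6724,-3.0759,2.8978)
cross product → J_v[:, 5] = (-2.5095,-1.4489,0.7765)
J_ω[:, 5] = z_5
entry J[3][5] = 0.5000

0.500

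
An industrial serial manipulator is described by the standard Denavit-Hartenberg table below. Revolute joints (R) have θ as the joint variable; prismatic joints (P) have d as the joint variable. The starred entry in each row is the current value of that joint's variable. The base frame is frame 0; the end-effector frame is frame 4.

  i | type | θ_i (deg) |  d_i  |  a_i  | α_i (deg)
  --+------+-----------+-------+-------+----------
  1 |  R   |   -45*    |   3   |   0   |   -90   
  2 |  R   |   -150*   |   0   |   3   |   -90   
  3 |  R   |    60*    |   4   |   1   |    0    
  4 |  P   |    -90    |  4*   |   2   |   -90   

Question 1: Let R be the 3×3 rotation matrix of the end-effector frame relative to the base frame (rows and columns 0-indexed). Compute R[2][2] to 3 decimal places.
0.250

End-effector z-axis (col 2 of R) = (-0.9186,-0.3062,0.2500)
R[2][2] = 0.2500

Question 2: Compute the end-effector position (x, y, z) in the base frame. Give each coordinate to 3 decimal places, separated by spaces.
after link 1: o_1 = (0.0000, 0.0000, 3.0000)
after link 2: o_2 = (-1.8371, 1.8371, 4.5000)
after link 3: o_3 = (-1.3415, 0.1167, 8.2141)
after link 4: o_4 = (-0.2808, 0.4703, 12.5442)

-0.281 0.470 12.544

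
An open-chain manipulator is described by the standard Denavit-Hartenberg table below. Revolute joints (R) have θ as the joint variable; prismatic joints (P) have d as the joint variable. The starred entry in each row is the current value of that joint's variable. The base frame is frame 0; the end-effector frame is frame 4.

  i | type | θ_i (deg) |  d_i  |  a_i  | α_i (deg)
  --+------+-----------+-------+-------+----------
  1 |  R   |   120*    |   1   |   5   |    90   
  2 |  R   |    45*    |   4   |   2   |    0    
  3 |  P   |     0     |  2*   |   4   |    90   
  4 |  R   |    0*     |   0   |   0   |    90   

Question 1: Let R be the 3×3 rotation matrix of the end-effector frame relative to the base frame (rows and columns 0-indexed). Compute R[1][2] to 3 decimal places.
-0.500

End-effector z-axis (col 2 of R) = (-0.8660,-0.5000,-0.0000)
R[1][2] = -0.5000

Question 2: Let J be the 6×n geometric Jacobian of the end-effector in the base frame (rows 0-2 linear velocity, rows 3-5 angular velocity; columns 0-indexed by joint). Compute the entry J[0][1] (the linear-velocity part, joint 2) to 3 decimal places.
axis z_1 = (0.8660,0.5000,0.0000); lever o_n−o_1 = (3.0748,6.6742,4.2426)
cross product → J_v[:, 1] = (2.1213,-3.6742,4.2426)
J_ω[:, 1] = z_1
entry J[0][1] = 2.1213

2.121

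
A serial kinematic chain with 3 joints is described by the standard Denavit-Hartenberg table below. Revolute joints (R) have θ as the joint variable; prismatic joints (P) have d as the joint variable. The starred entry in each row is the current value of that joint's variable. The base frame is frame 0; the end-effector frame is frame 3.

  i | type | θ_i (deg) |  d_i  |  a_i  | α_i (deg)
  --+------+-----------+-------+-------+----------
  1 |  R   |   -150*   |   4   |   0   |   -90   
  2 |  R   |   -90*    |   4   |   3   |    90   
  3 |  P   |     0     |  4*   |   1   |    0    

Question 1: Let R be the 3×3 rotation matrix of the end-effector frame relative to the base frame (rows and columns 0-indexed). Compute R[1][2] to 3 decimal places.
End-effector z-axis (col 2 of R) = (0.8660,0.5000,0.0000)
R[1][2] = 0.5000

0.500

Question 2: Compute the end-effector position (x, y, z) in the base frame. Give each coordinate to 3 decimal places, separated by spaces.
5.464 -1.464 8.000

after link 1: o_1 = (0.0000, 0.0000, 4.0000)
after link 2: o_2 = (2.0000, -3.4641, 7.0000)
after link 3: o_3 = (5.4641, -1.4641, 8.0000)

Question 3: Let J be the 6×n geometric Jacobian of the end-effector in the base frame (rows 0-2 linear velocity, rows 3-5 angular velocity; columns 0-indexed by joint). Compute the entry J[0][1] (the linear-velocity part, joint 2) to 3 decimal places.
-3.464

axis z_1 = (0.5000,-0.8660,0.0000); lever o_n−o_1 = (5.4641,-1.4641,4.0000)
cross product → J_v[:, 1] = (-3.4641,-2.0000,4.0000)
J_ω[:, 1] = z_1
entry J[0][1] = -3.4641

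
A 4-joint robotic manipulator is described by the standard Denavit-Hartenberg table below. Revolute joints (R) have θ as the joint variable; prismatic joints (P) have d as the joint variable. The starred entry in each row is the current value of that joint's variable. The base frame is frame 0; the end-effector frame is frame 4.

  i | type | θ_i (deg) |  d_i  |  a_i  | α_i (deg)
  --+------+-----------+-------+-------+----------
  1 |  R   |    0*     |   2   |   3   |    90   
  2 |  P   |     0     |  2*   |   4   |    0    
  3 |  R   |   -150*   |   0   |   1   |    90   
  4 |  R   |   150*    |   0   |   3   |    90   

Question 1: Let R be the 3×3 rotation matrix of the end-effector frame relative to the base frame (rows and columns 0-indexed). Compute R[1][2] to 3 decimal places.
End-effector z-axis (col 2 of R) = (-0.4330,-0.8660,-0.2500)
R[1][2] = -0.8660

-0.866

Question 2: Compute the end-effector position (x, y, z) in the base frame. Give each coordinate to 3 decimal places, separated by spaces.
after link 1: o_1 = (3.0000, 0.0000, 2.0000)
after link 2: o_2 = (7.0000, -2.0000, 2.0000)
after link 3: o_3 = (6.1340, -2.0000, 1.5000)
after link 4: o_4 = (8.3840, -3.5000, 2.7990)

8.384 -3.500 2.799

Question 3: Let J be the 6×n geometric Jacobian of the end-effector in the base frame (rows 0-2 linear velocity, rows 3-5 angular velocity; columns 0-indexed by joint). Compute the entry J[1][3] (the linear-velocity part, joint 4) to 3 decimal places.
2.598

axis z_3 = (-0.5000,-0.0000,0.8660); lever o_n−o_3 = (2.2500,-1.5000,1.2990)
cross product → J_v[:, 3] = (1.2990,2.5981,0.7500)
J_ω[:, 3] = z_3
entry J[1][3] = 2.5981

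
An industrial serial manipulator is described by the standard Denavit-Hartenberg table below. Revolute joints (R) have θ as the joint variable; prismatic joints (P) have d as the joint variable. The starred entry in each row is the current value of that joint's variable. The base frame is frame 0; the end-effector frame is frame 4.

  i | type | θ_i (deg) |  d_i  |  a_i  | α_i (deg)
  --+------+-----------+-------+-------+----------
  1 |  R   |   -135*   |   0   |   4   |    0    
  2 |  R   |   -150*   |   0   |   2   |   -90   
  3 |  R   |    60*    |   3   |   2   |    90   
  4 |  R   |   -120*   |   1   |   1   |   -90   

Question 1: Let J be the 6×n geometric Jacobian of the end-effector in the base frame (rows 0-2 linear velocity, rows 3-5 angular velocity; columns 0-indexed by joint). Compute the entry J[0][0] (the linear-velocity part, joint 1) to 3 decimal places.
-1.217

axis z_0 = ẑ; lever o_n−o_0 = (-3.9538,1.2167,-0.7990)
cross product → J_v[:, 0] = (-1.2167,-3.9538,0.0000)
J_ω[:, 0] = z_0
entry J[0][0] = -1.2167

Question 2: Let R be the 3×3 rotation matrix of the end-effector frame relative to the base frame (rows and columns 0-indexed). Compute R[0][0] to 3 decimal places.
End-effector x-axis (col 0 of R) = (0.7718,-0.4656,0.4330)
R[0][0] = 0.7718

0.772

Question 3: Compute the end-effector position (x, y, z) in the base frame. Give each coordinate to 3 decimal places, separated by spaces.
after link 1: o_1 = (-2.8284, -2.8284, 0.0000)
after link 2: o_2 = (-2.3108, -0.8966, 0.0000)
after link 3: o_3 = (-4.9497, 0.8458, -1.7321)
after link 4: o_4 = (-3.9538, 1.2167, -0.7990)

-3.954 1.217 -0.799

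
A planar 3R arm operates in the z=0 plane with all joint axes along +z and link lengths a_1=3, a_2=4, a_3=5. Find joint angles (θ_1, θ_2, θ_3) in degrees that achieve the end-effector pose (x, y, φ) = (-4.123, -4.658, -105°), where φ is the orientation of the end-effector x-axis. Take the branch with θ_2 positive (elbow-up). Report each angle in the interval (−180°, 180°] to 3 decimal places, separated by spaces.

90.008 134.991 30.001

wrist centre = target − a_3·(cos φ, sin φ) = (-2.8289, 0.1716)
cos θ_2 = (8.0322−3²−4²)/(2·3·4) = -0.7070; θ_2 = 134.9908° (elbow-up)
β = atan2(0.1716,-2.8289) = 176.5281°; ψ = atan2(2.8289,0.1720) = 86.5201°
θ_1 = β − ψ = 90.0080°
θ_3 = φ − θ_1 − θ_2 = 30.0011° (wrapped to (-180°,180°])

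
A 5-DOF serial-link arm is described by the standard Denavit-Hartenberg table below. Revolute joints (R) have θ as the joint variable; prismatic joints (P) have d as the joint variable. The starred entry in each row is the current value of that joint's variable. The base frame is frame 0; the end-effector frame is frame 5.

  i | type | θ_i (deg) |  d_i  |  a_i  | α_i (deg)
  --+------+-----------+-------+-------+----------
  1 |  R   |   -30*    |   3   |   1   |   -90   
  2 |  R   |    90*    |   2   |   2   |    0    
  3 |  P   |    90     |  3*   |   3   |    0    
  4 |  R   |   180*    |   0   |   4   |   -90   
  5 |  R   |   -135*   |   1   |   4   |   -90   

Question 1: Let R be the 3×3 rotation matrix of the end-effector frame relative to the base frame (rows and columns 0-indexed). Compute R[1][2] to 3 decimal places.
0.259

End-effector z-axis (col 2 of R) = (0.9659,0.2588,0.0000)
R[1][2] = 0.2588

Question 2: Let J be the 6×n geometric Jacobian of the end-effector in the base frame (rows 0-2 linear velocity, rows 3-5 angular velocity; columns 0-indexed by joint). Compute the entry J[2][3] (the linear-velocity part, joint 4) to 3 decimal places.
-1.172

axis z_3 = (0.5000,0.8660,0.0000); lever o_n−o_3 = (2.4288,1.8637,-1.0000)
cross product → J_v[:, 3] = (-0.8660,0.5000,-1.1716)
J_ω[:, 3] = z_3
entry J[2][3] = -1.1716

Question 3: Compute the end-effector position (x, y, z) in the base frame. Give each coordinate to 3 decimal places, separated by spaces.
after link 1: o_1 = (0.8660, -0.5000, 3.0000)
after link 2: o_2 = (1.8660, 1.2321, 1.0000)
after link 3: o_3 = (0.7679, 5.3301, 1.0000)
after link 4: o_4 = (4.2321, 3.3301, 1.0000)
after link 5: o_5 = (3.1968, 7.1938, 0.0000)

3.197 7.194 0.000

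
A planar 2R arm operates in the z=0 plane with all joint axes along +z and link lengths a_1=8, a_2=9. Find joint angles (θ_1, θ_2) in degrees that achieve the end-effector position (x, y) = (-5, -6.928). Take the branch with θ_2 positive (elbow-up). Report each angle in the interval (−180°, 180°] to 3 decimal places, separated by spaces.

168.363 120.001

cos θ_2 = (72.9972−8²−9²)/(2·8·9) = -0.5000; θ_2 = 120.0013° (elbow-up)
β = atan2(-6.9280,-5.0000) = -125.8183°; ψ = atan2(7.7941,3.4998) = 65.8183°
θ_1 = β − ψ = -191.6366°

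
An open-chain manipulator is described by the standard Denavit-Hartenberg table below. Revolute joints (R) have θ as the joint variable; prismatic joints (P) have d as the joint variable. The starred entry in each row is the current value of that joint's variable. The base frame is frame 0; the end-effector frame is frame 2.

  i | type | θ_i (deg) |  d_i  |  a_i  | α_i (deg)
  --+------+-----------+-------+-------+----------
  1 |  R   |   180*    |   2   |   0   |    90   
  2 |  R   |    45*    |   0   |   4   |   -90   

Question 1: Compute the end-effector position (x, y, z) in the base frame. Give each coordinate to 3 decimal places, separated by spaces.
-2.828 0.000 4.828

after link 1: o_1 = (0.0000, 0.0000, 2.0000)
after link 2: o_2 = (-2.8284, 0.0000, 4.8284)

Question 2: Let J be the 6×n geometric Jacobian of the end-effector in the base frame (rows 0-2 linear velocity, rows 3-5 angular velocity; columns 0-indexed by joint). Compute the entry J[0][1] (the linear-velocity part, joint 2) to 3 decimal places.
axis z_1 = (0.0000,1.0000,0.0000); lever o_n−o_1 = (-2.8284,0.0000,2.8284)
cross product → J_v[:, 1] = (2.8284,-0.0000,2.8284)
J_ω[:, 1] = z_1
entry J[0][1] = 2.8284

2.828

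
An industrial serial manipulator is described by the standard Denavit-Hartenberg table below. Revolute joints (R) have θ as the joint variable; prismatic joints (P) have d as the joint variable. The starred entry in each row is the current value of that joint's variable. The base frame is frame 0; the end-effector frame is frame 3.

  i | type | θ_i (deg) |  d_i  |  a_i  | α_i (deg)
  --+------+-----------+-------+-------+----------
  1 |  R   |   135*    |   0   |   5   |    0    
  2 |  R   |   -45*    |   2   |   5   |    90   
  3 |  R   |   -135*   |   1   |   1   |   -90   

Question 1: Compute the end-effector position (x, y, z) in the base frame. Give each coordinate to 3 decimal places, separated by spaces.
after link 1: o_1 = (-3.5355, 3.5355, 0.0000)
after link 2: o_2 = (-3.5355, 8.5355, 2.0000)
after link 3: o_3 = (-2.5355, 7.8284, 1.2929)

-2.536 7.828 1.293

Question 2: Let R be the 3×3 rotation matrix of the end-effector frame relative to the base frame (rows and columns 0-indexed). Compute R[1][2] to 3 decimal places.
End-effector z-axis (col 2 of R) = (0.0000,0.7071,-0.7071)
R[1][2] = 0.7071

0.707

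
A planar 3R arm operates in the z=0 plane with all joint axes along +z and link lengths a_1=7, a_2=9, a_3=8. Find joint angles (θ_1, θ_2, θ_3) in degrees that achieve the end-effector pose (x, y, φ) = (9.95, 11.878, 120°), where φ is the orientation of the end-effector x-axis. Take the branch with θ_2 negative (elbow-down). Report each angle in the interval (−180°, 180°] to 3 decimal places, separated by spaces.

44.997 -44.995 119.998

wrist centre = target − a_3·(cos φ, sin φ) = (13.9500, 4.9498)
cos θ_2 = (219.1030−7²−9²)/(2·7·9) = 0.7072; θ_2 = -44.9952° (elbow-down)
β = atan2(4.9498,13.9500) = 19.5359°; ψ = atan2(-6.3634,13.3645) = -25.4612°
θ_1 = β − ψ = 44.9971°
θ_3 = φ − θ_1 − θ_2 = 119.9981° (wrapped to (-180°,180°])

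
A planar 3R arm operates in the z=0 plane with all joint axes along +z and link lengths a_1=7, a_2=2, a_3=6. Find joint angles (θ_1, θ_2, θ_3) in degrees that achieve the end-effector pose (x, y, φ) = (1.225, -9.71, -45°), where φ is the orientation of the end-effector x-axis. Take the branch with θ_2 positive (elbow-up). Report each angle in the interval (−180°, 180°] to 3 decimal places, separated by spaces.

-134.998 120.004 -30.007

wrist centre = target − a_3·(cos φ, sin φ) = (-3.0176, -5.4674)
cos θ_2 = (38.9982−7²−2²)/(2·7·2) = -0.5001; θ_2 = 120.0043° (elbow-up)
β = atan2(-5.4674,-3.0176) = -118.8960°; ψ = atan2(1.7320,5.9999) = 16.1018°
θ_1 = β − ψ = -134.9977°
θ_3 = φ − θ_1 − θ_2 = -30.0066° (wrapped to (-180°,180°])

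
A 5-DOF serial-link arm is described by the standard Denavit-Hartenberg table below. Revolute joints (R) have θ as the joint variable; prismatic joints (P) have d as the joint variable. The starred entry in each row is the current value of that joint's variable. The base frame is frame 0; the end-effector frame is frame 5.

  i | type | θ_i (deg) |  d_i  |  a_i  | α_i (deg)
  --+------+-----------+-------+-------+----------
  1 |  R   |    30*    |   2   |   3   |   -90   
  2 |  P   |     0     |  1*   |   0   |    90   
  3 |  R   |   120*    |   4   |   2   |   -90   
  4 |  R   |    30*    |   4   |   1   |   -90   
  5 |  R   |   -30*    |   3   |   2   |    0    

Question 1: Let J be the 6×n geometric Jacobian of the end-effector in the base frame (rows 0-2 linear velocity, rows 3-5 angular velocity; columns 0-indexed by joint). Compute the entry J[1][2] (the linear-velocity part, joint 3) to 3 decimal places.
-4.982

axis z_2 = (0.0000,0.0000,1.0000); lever o_n−o_2 = (-4.9821,-2.8971,0.0359)
cross product → J_v[:, 2] = (2.8971,-4.9821,0.0000)
J_ω[:, 2] = z_2
entry J[1][2] = -4.9821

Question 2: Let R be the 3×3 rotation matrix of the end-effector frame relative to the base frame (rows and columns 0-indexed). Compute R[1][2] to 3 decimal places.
End-effector z-axis (col 2 of R) = (0.4330,-0.2500,-0.8660)
R[1][2] = -0.2500

-0.250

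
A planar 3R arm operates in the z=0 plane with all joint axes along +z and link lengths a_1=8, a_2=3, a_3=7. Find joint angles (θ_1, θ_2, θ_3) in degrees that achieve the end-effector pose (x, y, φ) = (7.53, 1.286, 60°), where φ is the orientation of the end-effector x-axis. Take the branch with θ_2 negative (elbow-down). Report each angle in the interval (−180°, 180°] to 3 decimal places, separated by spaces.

-30.003 -135.010 -134.986

wrist centre = target − a_3·(cos φ, sin φ) = (4.0300, -4.7762)
cos θ_2 = (39.0528−8²−3²)/(2·8·3) = -0.7072; θ_2 = -135.0103° (elbow-down)
β = atan2(-4.7762,4.0300) = -49.8433°; ψ = atan2(-2.1209,5.8783) = -19.8399°
θ_1 = β − ψ = -30.0034°
θ_3 = φ − θ_1 − θ_2 = -134.9863° (wrapped to (-180°,180°])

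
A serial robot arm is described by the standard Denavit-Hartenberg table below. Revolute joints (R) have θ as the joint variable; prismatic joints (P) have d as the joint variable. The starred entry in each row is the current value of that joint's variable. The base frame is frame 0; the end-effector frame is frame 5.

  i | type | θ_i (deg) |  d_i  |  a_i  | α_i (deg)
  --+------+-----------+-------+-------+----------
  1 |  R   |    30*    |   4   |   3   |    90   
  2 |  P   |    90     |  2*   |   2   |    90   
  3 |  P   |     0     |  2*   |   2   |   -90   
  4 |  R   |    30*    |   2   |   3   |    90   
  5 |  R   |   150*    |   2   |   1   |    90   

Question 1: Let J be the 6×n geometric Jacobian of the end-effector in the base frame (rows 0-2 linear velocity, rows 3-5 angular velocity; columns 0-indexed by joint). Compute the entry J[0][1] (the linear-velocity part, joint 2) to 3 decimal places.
prismatic axis z_1 = (0.5000,-0.8660,0.0000)
J_v[:, 1] = z_1; J_ω[:, 1] = (0,0,0)
entry J[0][1] = 0.5000

0.500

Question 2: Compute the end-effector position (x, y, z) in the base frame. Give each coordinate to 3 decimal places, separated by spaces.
after link 1: o_1 = (2.5981, 1.5000, 4.0000)
after link 2: o_2 = (3.5981, -0.2321, 6.0000)
after link 3: o_3 = (5.3301, 0.7679, 8.0000)
after link 4: o_4 = (5.0311, -1.7141, 10.5981)
after link 5: o_5 = (7.1561, -1.0646, 10.8481)

7.156 -1.065 10.848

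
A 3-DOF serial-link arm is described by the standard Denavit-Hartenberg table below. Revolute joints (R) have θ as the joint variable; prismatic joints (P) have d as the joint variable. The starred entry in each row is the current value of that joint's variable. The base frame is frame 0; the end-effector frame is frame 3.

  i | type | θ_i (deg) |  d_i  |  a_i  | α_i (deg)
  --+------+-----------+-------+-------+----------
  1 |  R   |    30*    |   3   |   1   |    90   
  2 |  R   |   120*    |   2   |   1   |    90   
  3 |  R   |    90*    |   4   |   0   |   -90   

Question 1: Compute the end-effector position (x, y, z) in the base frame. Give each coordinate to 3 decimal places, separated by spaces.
after link 1: o_1 = (0.8660, 0.5000, 3.0000)
after link 2: o_2 = (1.4330, -1.4821, 3.8660)
after link 3: o_3 = (4.4330, 0.2500, 5.8660)

4.433 0.250 5.866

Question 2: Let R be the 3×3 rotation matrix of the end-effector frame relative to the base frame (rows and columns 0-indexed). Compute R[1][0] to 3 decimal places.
-0.866

End-effector x-axis (col 0 of R) = (0.5000,-0.8660,0.0000)
R[1][0] = -0.8660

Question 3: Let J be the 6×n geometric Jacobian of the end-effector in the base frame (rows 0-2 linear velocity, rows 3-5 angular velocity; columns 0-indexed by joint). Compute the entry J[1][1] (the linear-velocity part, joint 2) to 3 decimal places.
axis z_1 = (0.5000,-0.8660,0.0000); lever o_n−o_1 = (3.5670,-0.2500,2.8660)
cross product → J_v[:, 1] = (-2.4821,-1.4330,2.9641)
J_ω[:, 1] = z_1
entry J[1][1] = -1.4330

-1.433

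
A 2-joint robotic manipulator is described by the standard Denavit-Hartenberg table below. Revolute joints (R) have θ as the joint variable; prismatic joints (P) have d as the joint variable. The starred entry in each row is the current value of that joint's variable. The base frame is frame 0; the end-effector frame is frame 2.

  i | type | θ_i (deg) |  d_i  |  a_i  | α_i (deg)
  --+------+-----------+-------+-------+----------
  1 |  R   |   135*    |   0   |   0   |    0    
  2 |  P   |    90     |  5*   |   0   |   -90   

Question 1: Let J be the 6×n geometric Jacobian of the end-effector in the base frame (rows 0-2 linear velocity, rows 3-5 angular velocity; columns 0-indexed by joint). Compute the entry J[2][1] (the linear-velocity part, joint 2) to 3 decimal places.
1.000

prismatic axis z_1 = (0.0000,0.0000,1.0000)
J_v[:, 1] = z_1; J_ω[:, 1] = (0,0,0)
entry J[2][1] = 1.0000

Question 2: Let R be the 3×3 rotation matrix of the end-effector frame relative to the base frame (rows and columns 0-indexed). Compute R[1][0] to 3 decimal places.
End-effector x-axis (col 0 of R) = (-0.7071,-0.7071,0.0000)
R[1][0] = -0.7071

-0.707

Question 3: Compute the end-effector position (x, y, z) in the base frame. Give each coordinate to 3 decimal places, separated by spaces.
after link 1: o_1 = (0.0000, 0.0000, 0.0000)
after link 2: o_2 = (0.0000, 0.0000, 5.0000)

0.000 0.000 5.000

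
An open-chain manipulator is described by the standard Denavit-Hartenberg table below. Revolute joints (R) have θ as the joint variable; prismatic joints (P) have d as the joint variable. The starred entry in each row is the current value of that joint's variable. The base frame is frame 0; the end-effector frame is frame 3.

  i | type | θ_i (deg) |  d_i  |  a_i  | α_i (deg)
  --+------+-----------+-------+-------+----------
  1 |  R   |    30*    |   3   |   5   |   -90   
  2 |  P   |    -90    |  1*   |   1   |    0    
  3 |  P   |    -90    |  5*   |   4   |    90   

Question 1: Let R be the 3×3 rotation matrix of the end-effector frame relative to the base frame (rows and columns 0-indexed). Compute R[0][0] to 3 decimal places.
-0.866

End-effector x-axis (col 0 of R) = (-0.8660,-0.5000,0.0000)
R[0][0] = -0.8660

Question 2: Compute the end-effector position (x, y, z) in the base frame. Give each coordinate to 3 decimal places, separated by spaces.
-2.134 5.696 4.000

after link 1: o_1 = (4.3301, 2.5000, 3.0000)
after link 2: o_2 = (3.8301, 3.3660, 4.0000)
after link 3: o_3 = (-2.1340, 5.6962, 4.0000)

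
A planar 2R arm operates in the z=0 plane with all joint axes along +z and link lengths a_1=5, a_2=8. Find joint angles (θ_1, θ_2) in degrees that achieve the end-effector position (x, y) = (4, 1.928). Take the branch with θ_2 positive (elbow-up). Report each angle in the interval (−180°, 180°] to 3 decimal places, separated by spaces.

cos θ_2 = (19.7172−5²−8²)/(2·5·8) = -0.8660; θ_2 = 150.0011° (elbow-up)
β = atan2(1.9280,4.0000) = 25.7341°; ψ = atan2(3.9999,-1.9283) = 115.7381°
θ_1 = β − ψ = -90.0040°

-90.004 150.001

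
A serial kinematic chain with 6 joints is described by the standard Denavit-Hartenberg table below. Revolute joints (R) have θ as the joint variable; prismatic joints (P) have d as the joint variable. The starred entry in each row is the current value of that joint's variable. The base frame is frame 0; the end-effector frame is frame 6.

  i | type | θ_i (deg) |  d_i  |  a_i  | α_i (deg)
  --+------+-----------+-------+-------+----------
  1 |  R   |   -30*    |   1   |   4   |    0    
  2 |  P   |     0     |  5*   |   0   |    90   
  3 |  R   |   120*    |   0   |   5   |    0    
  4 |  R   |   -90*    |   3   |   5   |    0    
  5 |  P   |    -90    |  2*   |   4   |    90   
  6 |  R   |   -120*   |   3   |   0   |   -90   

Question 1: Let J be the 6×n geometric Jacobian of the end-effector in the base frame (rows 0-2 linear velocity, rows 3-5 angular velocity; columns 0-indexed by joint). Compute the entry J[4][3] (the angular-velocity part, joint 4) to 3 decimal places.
-0.866

axis z_3 = (-0.5000,-0.8660,0.0000); lever o_n−o_3 = (0.7321,-6.1962,-2.4641)
cross product → J_v[:, 3] = (2.1340,-1.2321,3.7321)
J_ω[:, 3] = z_3
entry J[4][3] = -0.8660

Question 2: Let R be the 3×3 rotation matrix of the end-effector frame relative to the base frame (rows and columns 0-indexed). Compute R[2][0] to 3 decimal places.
0.433

End-effector x-axis (col 0 of R) = (0.2165,0.8750,0.4330)
R[2][0] = 0.4330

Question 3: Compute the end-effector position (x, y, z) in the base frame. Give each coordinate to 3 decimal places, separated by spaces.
after link 1: o_1 = (3.4641, -2.0000, 1.0000)
after link 2: o_2 = (3.4641, -2.0000, 6.0000)
after link 3: o_3 = (1.2990, -0.7500, 10.3301)
after link 4: o_4 = (3.5490, -5.5131, 12.8301)
after link 5: o_5 = (4.2811, -8.2452, 9.3660)
after link 6: o_6 = (2.0311, -6.9462, 7.8660)

2.031 -6.946 7.866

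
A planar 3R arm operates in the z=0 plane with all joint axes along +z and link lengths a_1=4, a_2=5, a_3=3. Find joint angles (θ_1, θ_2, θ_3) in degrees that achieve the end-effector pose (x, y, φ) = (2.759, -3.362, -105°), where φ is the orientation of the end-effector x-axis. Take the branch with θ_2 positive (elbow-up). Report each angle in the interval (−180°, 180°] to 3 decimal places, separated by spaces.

wrist centre = target − a_3·(cos φ, sin φ) = (3.5355, -0.4642)
cos θ_2 = (12.7150−4²−5²)/(2·4·5) = -0.7071; θ_2 = 135.0016° (elbow-up)
β = atan2(-0.4642,3.5355) = -7.4804°; ψ = atan2(3.5354,0.4644) = 82.5172°
θ_1 = β − ψ = -89.9976°
θ_3 = φ − θ_1 − θ_2 = -150.0039° (wrapped to (-180°,180°])

-89.998 135.002 -150.004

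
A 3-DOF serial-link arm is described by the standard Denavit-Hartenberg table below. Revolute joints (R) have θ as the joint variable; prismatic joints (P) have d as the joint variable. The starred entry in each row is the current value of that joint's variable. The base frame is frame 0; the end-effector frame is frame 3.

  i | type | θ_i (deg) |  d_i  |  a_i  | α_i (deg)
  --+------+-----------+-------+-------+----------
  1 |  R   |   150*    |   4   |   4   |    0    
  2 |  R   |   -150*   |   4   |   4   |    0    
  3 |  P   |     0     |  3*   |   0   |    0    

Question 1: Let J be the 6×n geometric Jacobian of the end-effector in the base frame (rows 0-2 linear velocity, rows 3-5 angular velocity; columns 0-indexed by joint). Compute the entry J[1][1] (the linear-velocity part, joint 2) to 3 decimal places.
4.000

axis z_1 = (0.0000,0.0000,1.0000); lever o_n−o_1 = (4.0000,0.0000,7.0000)
cross product → J_v[:, 1] = (0.0000,4.0000,0.0000)
J_ω[:, 1] = z_1
entry J[1][1] = 4.0000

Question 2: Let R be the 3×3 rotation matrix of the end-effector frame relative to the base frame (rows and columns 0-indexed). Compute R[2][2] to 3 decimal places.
End-effector z-axis (col 2 of R) = (0.0000,0.0000,1.0000)
R[2][2] = 1.0000

1.000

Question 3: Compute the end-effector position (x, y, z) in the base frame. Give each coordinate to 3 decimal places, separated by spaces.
0.536 2.000 11.000

after link 1: o_1 = (-3.4641, 2.0000, 4.0000)
after link 2: o_2 = (0.5359, 2.0000, 8.0000)
after link 3: o_3 = (0.5359, 2.0000, 11.0000)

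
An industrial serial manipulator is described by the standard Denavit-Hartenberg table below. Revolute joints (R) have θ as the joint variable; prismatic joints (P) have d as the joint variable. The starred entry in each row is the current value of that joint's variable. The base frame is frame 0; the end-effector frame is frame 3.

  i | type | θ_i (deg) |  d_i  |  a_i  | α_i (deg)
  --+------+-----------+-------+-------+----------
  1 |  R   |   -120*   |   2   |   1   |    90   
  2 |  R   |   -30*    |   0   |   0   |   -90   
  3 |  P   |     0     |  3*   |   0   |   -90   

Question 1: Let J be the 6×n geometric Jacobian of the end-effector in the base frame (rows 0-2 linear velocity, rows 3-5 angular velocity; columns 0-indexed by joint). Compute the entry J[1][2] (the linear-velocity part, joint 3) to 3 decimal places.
-0.433

prismatic axis z_2 = (-0.2500,-0.4330,0.8660)
J_v[:, 2] = z_2; J_ω[:, 2] = (0,0,0)
entry J[1][2] = -0.4330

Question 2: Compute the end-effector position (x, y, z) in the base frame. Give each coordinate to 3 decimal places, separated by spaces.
after link 1: o_1 = (-0.5000, -0.8660, 2.0000)
after link 2: o_2 = (-0.5000, -0.8660, 2.0000)
after link 3: o_3 = (-1.2500, -2.1651, 4.5981)

-1.250 -2.165 4.598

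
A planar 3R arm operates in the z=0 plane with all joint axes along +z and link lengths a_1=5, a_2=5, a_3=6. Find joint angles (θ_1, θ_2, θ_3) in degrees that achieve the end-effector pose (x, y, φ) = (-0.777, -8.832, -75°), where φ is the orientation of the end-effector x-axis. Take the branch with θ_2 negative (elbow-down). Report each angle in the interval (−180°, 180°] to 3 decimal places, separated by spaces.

wrist centre = target − a_3·(cos φ, sin φ) = (-2.3299, -3.0364)
cos θ_2 = (14.6485−5²−5²)/(2·5·5) = -0.7070; θ_2 = -134.9938° (elbow-down)
β = atan2(-3.0364,-2.3299) = -127.4996°; ψ = atan2(-3.5359,1.4648) = -67.4969°
θ_1 = β − ψ = -60.0027°
θ_3 = φ − θ_1 − θ_2 = 119.9965° (wrapped to (-180°,180°])

-60.003 -134.994 119.997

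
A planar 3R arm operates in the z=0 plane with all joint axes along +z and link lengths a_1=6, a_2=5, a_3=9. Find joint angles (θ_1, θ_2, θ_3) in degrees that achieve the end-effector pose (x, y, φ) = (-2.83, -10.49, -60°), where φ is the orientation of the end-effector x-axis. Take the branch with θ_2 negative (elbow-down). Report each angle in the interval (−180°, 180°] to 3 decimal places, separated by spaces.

wrist centre = target − a_3·(cos φ, sin φ) = (-7.3300, -2.6958)
cos θ_2 = (60.9961−6²−5²)/(2·6·5) = -0.0001; θ_2 = -90.0037° (elbow-down)
β = atan2(-2.6958,-7.3300) = -159.8079°; ψ = atan2(-5.0000,5.9997) = -39.8071°
θ_1 = β − ψ = -120.0008°
θ_3 = φ − θ_1 − θ_2 = 150.0045° (wrapped to (-180°,180°])

-120.001 -90.004 150.005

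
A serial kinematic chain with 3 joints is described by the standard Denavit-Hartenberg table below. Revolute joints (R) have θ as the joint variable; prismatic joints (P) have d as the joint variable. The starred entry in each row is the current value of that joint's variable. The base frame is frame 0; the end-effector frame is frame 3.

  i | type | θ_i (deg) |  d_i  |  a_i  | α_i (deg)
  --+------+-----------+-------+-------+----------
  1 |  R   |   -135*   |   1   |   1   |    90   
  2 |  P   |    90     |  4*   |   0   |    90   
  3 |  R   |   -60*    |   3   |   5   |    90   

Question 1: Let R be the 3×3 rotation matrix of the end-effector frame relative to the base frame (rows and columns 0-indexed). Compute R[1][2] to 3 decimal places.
-0.354

End-effector z-axis (col 2 of R) = (0.3536,-0.3536,-0.8660)
R[1][2] = -0.3536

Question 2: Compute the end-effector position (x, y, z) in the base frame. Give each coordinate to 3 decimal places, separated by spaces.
after link 1: o_1 = (-0.7071, -0.7071, 1.0000)
after link 2: o_2 = (-3.5355, 2.1213, 1.0000)
after link 3: o_3 = (-2.5950, -3.0619, 3.5000)

-2.595 -3.062 3.500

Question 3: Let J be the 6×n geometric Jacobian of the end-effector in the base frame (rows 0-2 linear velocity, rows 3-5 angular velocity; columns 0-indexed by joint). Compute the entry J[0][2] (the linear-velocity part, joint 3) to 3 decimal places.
-1.768

axis z_2 = (-0.7071,-0.7071,-0.0000); lever o_n−o_2 = (0.9405,-5.1832,2.5000)
cross product → J_v[:, 2] = (-1.7678,1.7678,4.3301)
J_ω[:, 2] = z_2
entry J[0][2] = -1.7678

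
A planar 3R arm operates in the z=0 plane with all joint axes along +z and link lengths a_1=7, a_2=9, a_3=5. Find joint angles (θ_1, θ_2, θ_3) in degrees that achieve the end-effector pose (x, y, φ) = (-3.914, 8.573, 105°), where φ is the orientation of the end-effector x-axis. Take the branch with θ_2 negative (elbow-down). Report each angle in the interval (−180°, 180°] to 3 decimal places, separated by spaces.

-134.999 -150.004 30.002

wrist centre = target − a_3·(cos φ, sin φ) = (-2.6199, 3.7434)
cos θ_2 = (20.8767−7²−9²)/(2·7·9) = -0.8661; θ_2 = -150.0037° (elbow-down)
β = atan2(3.7434,-2.6199) = 124.9873°; ψ = atan2(-4.4995,-0.7945) = -100.0140°
θ_1 = β − ψ = 225.0014°
θ_3 = φ − θ_1 − θ_2 = 30.0023° (wrapped to (-180°,180°])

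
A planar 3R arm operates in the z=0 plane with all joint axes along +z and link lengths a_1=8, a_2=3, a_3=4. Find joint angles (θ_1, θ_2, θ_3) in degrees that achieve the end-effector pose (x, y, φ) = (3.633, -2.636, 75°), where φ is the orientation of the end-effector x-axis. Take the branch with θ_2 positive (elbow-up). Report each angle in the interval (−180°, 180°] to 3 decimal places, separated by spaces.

wrist centre = target − a_3·(cos φ, sin φ) = (2.5977, -6.4997)
cos θ_2 = (48.9943−8²−3²)/(2·8·3) = -0.5001; θ_2 = 120.0078° (elbow-up)
β = atan2(-6.4997,2.5977) = -68.2150°; ψ = atan2(2.5979,6.4996) = 21.7863°
θ_1 = β − ψ = -90.0013°
θ_3 = φ − θ_1 − θ_2 = 44.9935° (wrapped to (-180°,180°])

-90.001 120.008 44.993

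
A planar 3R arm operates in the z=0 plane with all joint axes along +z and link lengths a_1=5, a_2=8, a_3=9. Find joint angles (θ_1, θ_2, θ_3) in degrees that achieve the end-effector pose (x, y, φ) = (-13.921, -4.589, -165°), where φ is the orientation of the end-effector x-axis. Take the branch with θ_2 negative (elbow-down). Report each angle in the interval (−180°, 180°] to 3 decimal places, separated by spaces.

wrist centre = target − a_3·(cos φ, sin φ) = (-5.2277, -2.2596)
cos θ_2 = (32.4344−5²−8²)/(2·5·8) = -0.7071; θ_2 = -134.9970° (elbow-down)
β = atan2(-2.2596,-5.2277) = -156.6239°; ψ = atan2(-5.6572,-0.6566) = -96.6200°
θ_1 = β − ψ = -60.0039°
θ_3 = φ − θ_1 − θ_2 = 30.0008° (wrapped to (-180°,180°])

-60.004 -134.997 30.001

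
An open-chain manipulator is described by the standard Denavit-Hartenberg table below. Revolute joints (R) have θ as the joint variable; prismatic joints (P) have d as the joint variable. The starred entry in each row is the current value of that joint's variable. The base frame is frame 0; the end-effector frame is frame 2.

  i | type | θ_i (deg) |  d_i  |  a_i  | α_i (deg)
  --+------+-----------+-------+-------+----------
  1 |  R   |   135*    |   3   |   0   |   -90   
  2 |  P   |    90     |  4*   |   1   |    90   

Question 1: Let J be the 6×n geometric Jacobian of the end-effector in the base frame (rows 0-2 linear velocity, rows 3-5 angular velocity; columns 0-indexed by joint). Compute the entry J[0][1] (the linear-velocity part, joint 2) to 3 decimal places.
-0.707

prismatic axis z_1 = (-0.7071,-0.7071,0.0000)
J_v[:, 1] = z_1; J_ω[:, 1] = (0,0,0)
entry J[0][1] = -0.7071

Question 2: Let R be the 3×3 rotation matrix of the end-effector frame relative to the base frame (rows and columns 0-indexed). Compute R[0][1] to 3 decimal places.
-0.707

End-effector y-axis (col 1 of R) = (-0.7071,-0.7071,0.0000)
R[0][1] = -0.7071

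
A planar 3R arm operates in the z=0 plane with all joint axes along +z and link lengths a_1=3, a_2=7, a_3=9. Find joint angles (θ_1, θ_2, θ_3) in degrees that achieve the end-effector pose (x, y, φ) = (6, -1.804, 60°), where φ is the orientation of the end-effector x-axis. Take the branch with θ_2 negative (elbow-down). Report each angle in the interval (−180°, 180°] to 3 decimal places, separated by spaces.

-60.006 -29.992 149.998

wrist centre = target − a_3·(cos φ, sin φ) = (1.5000, -9.5982)
cos θ_2 = (94.3760−3²−7²)/(2·3·7) = 0.8661; θ_2 = -29.9920° (elbow-down)
β = atan2(-9.5982,1.5000) = -81.1177°; ψ = atan2(-3.4992,9.0627) = -21.1119°
θ_1 = β − ψ = -60.0058°
θ_3 = φ − θ_1 − θ_2 = 149.9978° (wrapped to (-180°,180°])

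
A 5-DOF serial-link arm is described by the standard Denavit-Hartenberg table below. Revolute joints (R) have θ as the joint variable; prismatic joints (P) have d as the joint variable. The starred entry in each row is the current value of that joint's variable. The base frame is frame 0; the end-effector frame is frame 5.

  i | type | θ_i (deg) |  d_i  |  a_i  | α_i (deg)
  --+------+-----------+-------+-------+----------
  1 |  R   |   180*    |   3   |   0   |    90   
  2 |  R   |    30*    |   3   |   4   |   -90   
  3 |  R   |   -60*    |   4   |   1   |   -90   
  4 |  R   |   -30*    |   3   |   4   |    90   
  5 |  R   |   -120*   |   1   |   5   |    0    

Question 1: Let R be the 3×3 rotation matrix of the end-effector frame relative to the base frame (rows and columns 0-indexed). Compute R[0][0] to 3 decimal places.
End-effector x-axis (col 0 of R) = (0.7120,0.0580,-0.6998)
R[0][0] = 0.7120

0.712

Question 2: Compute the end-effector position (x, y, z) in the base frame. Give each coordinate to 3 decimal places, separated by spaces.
-0.438 5.223 9.737

after link 1: o_1 = (0.0000, 0.0000, 3.0000)
after link 2: o_2 = (-3.4641, 3.0000, 5.0000)
after link 3: o_3 = (-1.8971, 3.8660, 8.7141)
after link 4: o_4 = (-4.6471, 5.3660, 12.6112)
after link 5: o_5 = (-0.4375, 5.2231, 9.7374)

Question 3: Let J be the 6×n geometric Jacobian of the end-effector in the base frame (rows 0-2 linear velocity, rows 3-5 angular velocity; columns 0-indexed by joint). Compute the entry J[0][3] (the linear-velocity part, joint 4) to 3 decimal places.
axis z_3 = (-0.7500,-0.5000,0.4330); lever o_n−o_3 = (1.4596,1.3571,1.0233)
cross product → J_v[:, 3] = (-1.0993,1.3995,-0.2880)
J_ω[:, 3] = z_3
entry J[0][3] = -1.0993

-1.099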